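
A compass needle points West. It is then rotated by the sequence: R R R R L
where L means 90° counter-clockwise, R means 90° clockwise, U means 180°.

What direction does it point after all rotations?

Start: West
  R (right (90° clockwise)) -> North
  R (right (90° clockwise)) -> East
  R (right (90° clockwise)) -> South
  R (right (90° clockwise)) -> West
  L (left (90° counter-clockwise)) -> South
Final: South

Answer: Final heading: South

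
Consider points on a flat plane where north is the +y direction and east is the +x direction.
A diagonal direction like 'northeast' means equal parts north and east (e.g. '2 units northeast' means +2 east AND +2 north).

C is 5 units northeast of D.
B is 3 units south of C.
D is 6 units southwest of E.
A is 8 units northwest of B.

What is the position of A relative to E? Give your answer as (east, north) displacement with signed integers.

Answer: A is at (east=-9, north=4) relative to E.

Derivation:
Place E at the origin (east=0, north=0).
  D is 6 units southwest of E: delta (east=-6, north=-6); D at (east=-6, north=-6).
  C is 5 units northeast of D: delta (east=+5, north=+5); C at (east=-1, north=-1).
  B is 3 units south of C: delta (east=+0, north=-3); B at (east=-1, north=-4).
  A is 8 units northwest of B: delta (east=-8, north=+8); A at (east=-9, north=4).
Therefore A relative to E: (east=-9, north=4).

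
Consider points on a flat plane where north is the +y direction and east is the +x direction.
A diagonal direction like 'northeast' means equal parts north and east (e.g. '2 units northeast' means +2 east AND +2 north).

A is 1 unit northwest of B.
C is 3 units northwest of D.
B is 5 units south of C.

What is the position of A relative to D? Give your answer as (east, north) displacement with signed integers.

Answer: A is at (east=-4, north=-1) relative to D.

Derivation:
Place D at the origin (east=0, north=0).
  C is 3 units northwest of D: delta (east=-3, north=+3); C at (east=-3, north=3).
  B is 5 units south of C: delta (east=+0, north=-5); B at (east=-3, north=-2).
  A is 1 unit northwest of B: delta (east=-1, north=+1); A at (east=-4, north=-1).
Therefore A relative to D: (east=-4, north=-1).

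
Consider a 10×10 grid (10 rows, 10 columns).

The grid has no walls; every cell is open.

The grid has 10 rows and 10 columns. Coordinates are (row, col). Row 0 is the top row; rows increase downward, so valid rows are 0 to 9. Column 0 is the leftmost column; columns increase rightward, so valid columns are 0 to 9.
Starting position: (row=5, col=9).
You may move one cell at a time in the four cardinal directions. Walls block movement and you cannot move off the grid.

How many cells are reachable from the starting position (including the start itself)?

Answer: Reachable cells: 100

Derivation:
BFS flood-fill from (row=5, col=9):
  Distance 0: (row=5, col=9)
  Distance 1: (row=4, col=9), (row=5, col=8), (row=6, col=9)
  Distance 2: (row=3, col=9), (row=4, col=8), (row=5, col=7), (row=6, col=8), (row=7, col=9)
  Distance 3: (row=2, col=9), (row=3, col=8), (row=4, col=7), (row=5, col=6), (row=6, col=7), (row=7, col=8), (row=8, col=9)
  Distance 4: (row=1, col=9), (row=2, col=8), (row=3, col=7), (row=4, col=6), (row=5, col=5), (row=6, col=6), (row=7, col=7), (row=8, col=8), (row=9, col=9)
  Distance 5: (row=0, col=9), (row=1, col=8), (row=2, col=7), (row=3, col=6), (row=4, col=5), (row=5, col=4), (row=6, col=5), (row=7, col=6), (row=8, col=7), (row=9, col=8)
  Distance 6: (row=0, col=8), (row=1, col=7), (row=2, col=6), (row=3, col=5), (row=4, col=4), (row=5, col=3), (row=6, col=4), (row=7, col=5), (row=8, col=6), (row=9, col=7)
  Distance 7: (row=0, col=7), (row=1, col=6), (row=2, col=5), (row=3, col=4), (row=4, col=3), (row=5, col=2), (row=6, col=3), (row=7, col=4), (row=8, col=5), (row=9, col=6)
  Distance 8: (row=0, col=6), (row=1, col=5), (row=2, col=4), (row=3, col=3), (row=4, col=2), (row=5, col=1), (row=6, col=2), (row=7, col=3), (row=8, col=4), (row=9, col=5)
  Distance 9: (row=0, col=5), (row=1, col=4), (row=2, col=3), (row=3, col=2), (row=4, col=1), (row=5, col=0), (row=6, col=1), (row=7, col=2), (row=8, col=3), (row=9, col=4)
  Distance 10: (row=0, col=4), (row=1, col=3), (row=2, col=2), (row=3, col=1), (row=4, col=0), (row=6, col=0), (row=7, col=1), (row=8, col=2), (row=9, col=3)
  Distance 11: (row=0, col=3), (row=1, col=2), (row=2, col=1), (row=3, col=0), (row=7, col=0), (row=8, col=1), (row=9, col=2)
  Distance 12: (row=0, col=2), (row=1, col=1), (row=2, col=0), (row=8, col=0), (row=9, col=1)
  Distance 13: (row=0, col=1), (row=1, col=0), (row=9, col=0)
  Distance 14: (row=0, col=0)
Total reachable: 100 (grid has 100 open cells total)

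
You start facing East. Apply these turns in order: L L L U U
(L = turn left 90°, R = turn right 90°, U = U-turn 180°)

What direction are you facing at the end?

Answer: Final heading: South

Derivation:
Start: East
  L (left (90° counter-clockwise)) -> North
  L (left (90° counter-clockwise)) -> West
  L (left (90° counter-clockwise)) -> South
  U (U-turn (180°)) -> North
  U (U-turn (180°)) -> South
Final: South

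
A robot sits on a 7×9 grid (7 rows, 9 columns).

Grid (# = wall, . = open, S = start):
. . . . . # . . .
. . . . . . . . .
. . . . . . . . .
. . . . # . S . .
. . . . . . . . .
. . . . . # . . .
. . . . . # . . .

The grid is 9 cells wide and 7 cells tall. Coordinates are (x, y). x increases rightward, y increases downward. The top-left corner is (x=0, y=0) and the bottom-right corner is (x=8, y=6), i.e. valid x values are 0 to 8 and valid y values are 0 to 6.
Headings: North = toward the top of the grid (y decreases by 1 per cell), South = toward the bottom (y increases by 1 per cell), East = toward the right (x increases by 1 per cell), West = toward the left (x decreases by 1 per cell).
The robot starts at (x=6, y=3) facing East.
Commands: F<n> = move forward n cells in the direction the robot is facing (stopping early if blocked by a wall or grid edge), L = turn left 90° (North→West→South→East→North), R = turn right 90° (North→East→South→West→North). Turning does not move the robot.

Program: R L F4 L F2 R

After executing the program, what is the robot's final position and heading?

Answer: Final position: (x=8, y=1), facing East

Derivation:
Start: (x=6, y=3), facing East
  R: turn right, now facing South
  L: turn left, now facing East
  F4: move forward 2/4 (blocked), now at (x=8, y=3)
  L: turn left, now facing North
  F2: move forward 2, now at (x=8, y=1)
  R: turn right, now facing East
Final: (x=8, y=1), facing East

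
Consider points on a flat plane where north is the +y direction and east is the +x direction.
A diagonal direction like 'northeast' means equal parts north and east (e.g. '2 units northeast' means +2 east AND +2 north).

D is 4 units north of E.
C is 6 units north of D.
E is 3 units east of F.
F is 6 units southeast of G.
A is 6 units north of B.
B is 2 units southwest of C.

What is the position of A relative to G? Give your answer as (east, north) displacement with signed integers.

Place G at the origin (east=0, north=0).
  F is 6 units southeast of G: delta (east=+6, north=-6); F at (east=6, north=-6).
  E is 3 units east of F: delta (east=+3, north=+0); E at (east=9, north=-6).
  D is 4 units north of E: delta (east=+0, north=+4); D at (east=9, north=-2).
  C is 6 units north of D: delta (east=+0, north=+6); C at (east=9, north=4).
  B is 2 units southwest of C: delta (east=-2, north=-2); B at (east=7, north=2).
  A is 6 units north of B: delta (east=+0, north=+6); A at (east=7, north=8).
Therefore A relative to G: (east=7, north=8).

Answer: A is at (east=7, north=8) relative to G.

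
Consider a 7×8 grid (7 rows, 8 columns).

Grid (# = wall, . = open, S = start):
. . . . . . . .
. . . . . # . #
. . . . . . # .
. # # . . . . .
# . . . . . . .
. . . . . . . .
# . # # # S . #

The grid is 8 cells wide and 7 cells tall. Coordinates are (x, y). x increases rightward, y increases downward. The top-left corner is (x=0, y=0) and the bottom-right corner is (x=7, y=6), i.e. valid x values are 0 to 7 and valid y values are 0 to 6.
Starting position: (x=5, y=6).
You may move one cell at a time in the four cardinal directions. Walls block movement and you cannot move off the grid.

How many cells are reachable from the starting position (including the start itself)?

BFS flood-fill from (x=5, y=6):
  Distance 0: (x=5, y=6)
  Distance 1: (x=5, y=5), (x=6, y=6)
  Distance 2: (x=5, y=4), (x=4, y=5), (x=6, y=5)
  Distance 3: (x=5, y=3), (x=4, y=4), (x=6, y=4), (x=3, y=5), (x=7, y=5)
  Distance 4: (x=5, y=2), (x=4, y=3), (x=6, y=3), (x=3, y=4), (x=7, y=4), (x=2, y=5)
  Distance 5: (x=4, y=2), (x=3, y=3), (x=7, y=3), (x=2, y=4), (x=1, y=5)
  Distance 6: (x=4, y=1), (x=3, y=2), (x=7, y=2), (x=1, y=4), (x=0, y=5), (x=1, y=6)
  Distance 7: (x=4, y=0), (x=3, y=1), (x=2, y=2)
  Distance 8: (x=3, y=0), (x=5, y=0), (x=2, y=1), (x=1, y=2)
  Distance 9: (x=2, y=0), (x=6, y=0), (x=1, y=1), (x=0, y=2)
  Distance 10: (x=1, y=0), (x=7, y=0), (x=0, y=1), (x=6, y=1), (x=0, y=3)
  Distance 11: (x=0, y=0)
Total reachable: 45 (grid has 45 open cells total)

Answer: Reachable cells: 45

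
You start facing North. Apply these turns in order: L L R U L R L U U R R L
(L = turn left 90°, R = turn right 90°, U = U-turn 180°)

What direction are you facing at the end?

Start: North
  L (left (90° counter-clockwise)) -> West
  L (left (90° counter-clockwise)) -> South
  R (right (90° clockwise)) -> West
  U (U-turn (180°)) -> East
  L (left (90° counter-clockwise)) -> North
  R (right (90° clockwise)) -> East
  L (left (90° counter-clockwise)) -> North
  U (U-turn (180°)) -> South
  U (U-turn (180°)) -> North
  R (right (90° clockwise)) -> East
  R (right (90° clockwise)) -> South
  L (left (90° counter-clockwise)) -> East
Final: East

Answer: Final heading: East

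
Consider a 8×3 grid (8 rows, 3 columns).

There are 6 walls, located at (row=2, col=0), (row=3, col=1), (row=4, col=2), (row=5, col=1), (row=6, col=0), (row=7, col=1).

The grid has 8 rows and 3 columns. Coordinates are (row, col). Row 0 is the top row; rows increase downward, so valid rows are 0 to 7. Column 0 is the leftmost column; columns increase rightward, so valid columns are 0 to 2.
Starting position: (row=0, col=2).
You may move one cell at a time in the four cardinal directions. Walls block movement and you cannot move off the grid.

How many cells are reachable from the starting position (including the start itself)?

Answer: Reachable cells: 9

Derivation:
BFS flood-fill from (row=0, col=2):
  Distance 0: (row=0, col=2)
  Distance 1: (row=0, col=1), (row=1, col=2)
  Distance 2: (row=0, col=0), (row=1, col=1), (row=2, col=2)
  Distance 3: (row=1, col=0), (row=2, col=1), (row=3, col=2)
Total reachable: 9 (grid has 18 open cells total)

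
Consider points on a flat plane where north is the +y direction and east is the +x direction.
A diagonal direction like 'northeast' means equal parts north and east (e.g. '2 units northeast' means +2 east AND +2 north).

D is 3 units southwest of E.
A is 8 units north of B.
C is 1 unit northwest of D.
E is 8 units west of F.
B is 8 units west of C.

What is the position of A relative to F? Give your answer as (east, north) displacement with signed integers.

Answer: A is at (east=-20, north=6) relative to F.

Derivation:
Place F at the origin (east=0, north=0).
  E is 8 units west of F: delta (east=-8, north=+0); E at (east=-8, north=0).
  D is 3 units southwest of E: delta (east=-3, north=-3); D at (east=-11, north=-3).
  C is 1 unit northwest of D: delta (east=-1, north=+1); C at (east=-12, north=-2).
  B is 8 units west of C: delta (east=-8, north=+0); B at (east=-20, north=-2).
  A is 8 units north of B: delta (east=+0, north=+8); A at (east=-20, north=6).
Therefore A relative to F: (east=-20, north=6).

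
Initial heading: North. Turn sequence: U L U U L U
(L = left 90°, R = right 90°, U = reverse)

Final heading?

Start: North
  U (U-turn (180°)) -> South
  L (left (90° counter-clockwise)) -> East
  U (U-turn (180°)) -> West
  U (U-turn (180°)) -> East
  L (left (90° counter-clockwise)) -> North
  U (U-turn (180°)) -> South
Final: South

Answer: Final heading: South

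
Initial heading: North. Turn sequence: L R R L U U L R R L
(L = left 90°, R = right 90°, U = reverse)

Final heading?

Answer: Final heading: North

Derivation:
Start: North
  L (left (90° counter-clockwise)) -> West
  R (right (90° clockwise)) -> North
  R (right (90° clockwise)) -> East
  L (left (90° counter-clockwise)) -> North
  U (U-turn (180°)) -> South
  U (U-turn (180°)) -> North
  L (left (90° counter-clockwise)) -> West
  R (right (90° clockwise)) -> North
  R (right (90° clockwise)) -> East
  L (left (90° counter-clockwise)) -> North
Final: North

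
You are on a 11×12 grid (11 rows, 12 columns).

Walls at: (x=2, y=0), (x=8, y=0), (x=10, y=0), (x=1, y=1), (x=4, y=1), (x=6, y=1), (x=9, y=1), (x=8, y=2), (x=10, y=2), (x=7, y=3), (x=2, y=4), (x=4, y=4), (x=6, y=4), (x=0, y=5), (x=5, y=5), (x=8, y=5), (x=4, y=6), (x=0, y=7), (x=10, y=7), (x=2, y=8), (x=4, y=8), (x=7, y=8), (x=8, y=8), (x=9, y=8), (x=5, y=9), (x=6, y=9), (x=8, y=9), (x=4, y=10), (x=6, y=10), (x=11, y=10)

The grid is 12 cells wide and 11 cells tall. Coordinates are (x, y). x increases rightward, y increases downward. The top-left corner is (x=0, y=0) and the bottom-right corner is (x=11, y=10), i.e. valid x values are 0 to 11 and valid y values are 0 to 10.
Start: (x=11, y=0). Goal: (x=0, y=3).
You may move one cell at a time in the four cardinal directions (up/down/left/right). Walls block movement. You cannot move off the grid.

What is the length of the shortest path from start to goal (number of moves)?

Answer: Shortest path length: 22

Derivation:
BFS from (x=11, y=0) until reaching (x=0, y=3):
  Distance 0: (x=11, y=0)
  Distance 1: (x=11, y=1)
  Distance 2: (x=10, y=1), (x=11, y=2)
  Distance 3: (x=11, y=3)
  Distance 4: (x=10, y=3), (x=11, y=4)
  Distance 5: (x=9, y=3), (x=10, y=4), (x=11, y=5)
  Distance 6: (x=9, y=2), (x=8, y=3), (x=9, y=4), (x=10, y=5), (x=11, y=6)
  Distance 7: (x=8, y=4), (x=9, y=5), (x=10, y=6), (x=11, y=7)
  Distance 8: (x=7, y=4), (x=9, y=6), (x=11, y=8)
  Distance 9: (x=7, y=5), (x=8, y=6), (x=9, y=7), (x=10, y=8), (x=11, y=9)
  Distance 10: (x=6, y=5), (x=7, y=6), (x=8, y=7), (x=10, y=9)
  Distance 11: (x=6, y=6), (x=7, y=7), (x=9, y=9), (x=10, y=10)
  Distance 12: (x=5, y=6), (x=6, y=7), (x=9, y=10)
  Distance 13: (x=5, y=7), (x=6, y=8), (x=8, y=10)
  Distance 14: (x=4, y=7), (x=5, y=8), (x=7, y=10)
  Distance 15: (x=3, y=7), (x=7, y=9)
  Distance 16: (x=3, y=6), (x=2, y=7), (x=3, y=8)
  Distance 17: (x=3, y=5), (x=2, y=6), (x=1, y=7), (x=3, y=9)
  Distance 18: (x=3, y=4), (x=2, y=5), (x=4, y=5), (x=1, y=6), (x=1, y=8), (x=2, y=9), (x=4, y=9), (x=3, y=10)
  Distance 19: (x=3, y=3), (x=1, y=5), (x=0, y=6), (x=0, y=8), (x=1, y=9), (x=2, y=10)
  Distance 20: (x=3, y=2), (x=2, y=3), (x=4, y=3), (x=1, y=4), (x=0, y=9), (x=1, y=10)
  Distance 21: (x=3, y=1), (x=2, y=2), (x=4, y=2), (x=1, y=3), (x=5, y=3), (x=0, y=4), (x=0, y=10)
  Distance 22: (x=3, y=0), (x=2, y=1), (x=1, y=2), (x=5, y=2), (x=0, y=3), (x=6, y=3), (x=5, y=4)  <- goal reached here
One shortest path (22 moves): (x=11, y=0) -> (x=11, y=1) -> (x=11, y=2) -> (x=11, y=3) -> (x=10, y=3) -> (x=9, y=3) -> (x=8, y=3) -> (x=8, y=4) -> (x=7, y=4) -> (x=7, y=5) -> (x=6, y=5) -> (x=6, y=6) -> (x=5, y=6) -> (x=5, y=7) -> (x=4, y=7) -> (x=3, y=7) -> (x=2, y=7) -> (x=1, y=7) -> (x=1, y=6) -> (x=1, y=5) -> (x=1, y=4) -> (x=0, y=4) -> (x=0, y=3)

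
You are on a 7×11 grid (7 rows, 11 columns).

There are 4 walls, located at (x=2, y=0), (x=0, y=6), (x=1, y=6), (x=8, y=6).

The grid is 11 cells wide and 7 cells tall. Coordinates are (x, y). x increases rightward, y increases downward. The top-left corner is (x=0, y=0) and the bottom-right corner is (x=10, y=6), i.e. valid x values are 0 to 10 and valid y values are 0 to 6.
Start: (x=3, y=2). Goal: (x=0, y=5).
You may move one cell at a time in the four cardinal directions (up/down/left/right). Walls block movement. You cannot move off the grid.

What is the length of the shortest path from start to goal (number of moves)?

BFS from (x=3, y=2) until reaching (x=0, y=5):
  Distance 0: (x=3, y=2)
  Distance 1: (x=3, y=1), (x=2, y=2), (x=4, y=2), (x=3, y=3)
  Distance 2: (x=3, y=0), (x=2, y=1), (x=4, y=1), (x=1, y=2), (x=5, y=2), (x=2, y=3), (x=4, y=3), (x=3, y=4)
  Distance 3: (x=4, y=0), (x=1, y=1), (x=5, y=1), (x=0, y=2), (x=6, y=2), (x=1, y=3), (x=5, y=3), (x=2, y=4), (x=4, y=4), (x=3, y=5)
  Distance 4: (x=1, y=0), (x=5, y=0), (x=0, y=1), (x=6, y=1), (x=7, y=2), (x=0, y=3), (x=6, y=3), (x=1, y=4), (x=5, y=4), (x=2, y=5), (x=4, y=5), (x=3, y=6)
  Distance 5: (x=0, y=0), (x=6, y=0), (x=7, y=1), (x=8, y=2), (x=7, y=3), (x=0, y=4), (x=6, y=4), (x=1, y=5), (x=5, y=5), (x=2, y=6), (x=4, y=6)
  Distance 6: (x=7, y=0), (x=8, y=1), (x=9, y=2), (x=8, y=3), (x=7, y=4), (x=0, y=5), (x=6, y=5), (x=5, y=6)  <- goal reached here
One shortest path (6 moves): (x=3, y=2) -> (x=2, y=2) -> (x=1, y=2) -> (x=0, y=2) -> (x=0, y=3) -> (x=0, y=4) -> (x=0, y=5)

Answer: Shortest path length: 6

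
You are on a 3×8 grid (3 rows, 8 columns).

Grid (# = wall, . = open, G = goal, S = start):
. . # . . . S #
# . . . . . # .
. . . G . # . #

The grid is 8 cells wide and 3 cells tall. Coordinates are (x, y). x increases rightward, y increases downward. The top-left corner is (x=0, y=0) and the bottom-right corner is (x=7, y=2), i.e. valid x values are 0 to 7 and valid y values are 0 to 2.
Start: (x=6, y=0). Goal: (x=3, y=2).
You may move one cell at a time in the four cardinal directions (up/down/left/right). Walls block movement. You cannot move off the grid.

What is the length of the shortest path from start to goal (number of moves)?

Answer: Shortest path length: 5

Derivation:
BFS from (x=6, y=0) until reaching (x=3, y=2):
  Distance 0: (x=6, y=0)
  Distance 1: (x=5, y=0)
  Distance 2: (x=4, y=0), (x=5, y=1)
  Distance 3: (x=3, y=0), (x=4, y=1)
  Distance 4: (x=3, y=1), (x=4, y=2)
  Distance 5: (x=2, y=1), (x=3, y=2)  <- goal reached here
One shortest path (5 moves): (x=6, y=0) -> (x=5, y=0) -> (x=4, y=0) -> (x=3, y=0) -> (x=3, y=1) -> (x=3, y=2)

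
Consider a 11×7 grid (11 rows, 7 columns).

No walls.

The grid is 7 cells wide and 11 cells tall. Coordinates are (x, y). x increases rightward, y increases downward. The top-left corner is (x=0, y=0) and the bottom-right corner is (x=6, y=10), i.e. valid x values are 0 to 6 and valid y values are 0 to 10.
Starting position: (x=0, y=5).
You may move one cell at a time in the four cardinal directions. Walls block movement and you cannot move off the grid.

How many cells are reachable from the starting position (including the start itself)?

BFS flood-fill from (x=0, y=5):
  Distance 0: (x=0, y=5)
  Distance 1: (x=0, y=4), (x=1, y=5), (x=0, y=6)
  Distance 2: (x=0, y=3), (x=1, y=4), (x=2, y=5), (x=1, y=6), (x=0, y=7)
  Distance 3: (x=0, y=2), (x=1, y=3), (x=2, y=4), (x=3, y=5), (x=2, y=6), (x=1, y=7), (x=0, y=8)
  Distance 4: (x=0, y=1), (x=1, y=2), (x=2, y=3), (x=3, y=4), (x=4, y=5), (x=3, y=6), (x=2, y=7), (x=1, y=8), (x=0, y=9)
  Distance 5: (x=0, y=0), (x=1, y=1), (x=2, y=2), (x=3, y=3), (x=4, y=4), (x=5, y=5), (x=4, y=6), (x=3, y=7), (x=2, y=8), (x=1, y=9), (x=0, y=10)
  Distance 6: (x=1, y=0), (x=2, y=1), (x=3, y=2), (x=4, y=3), (x=5, y=4), (x=6, y=5), (x=5, y=6), (x=4, y=7), (x=3, y=8), (x=2, y=9), (x=1, y=10)
  Distance 7: (x=2, y=0), (x=3, y=1), (x=4, y=2), (x=5, y=3), (x=6, y=4), (x=6, y=6), (x=5, y=7), (x=4, y=8), (x=3, y=9), (x=2, y=10)
  Distance 8: (x=3, y=0), (x=4, y=1), (x=5, y=2), (x=6, y=3), (x=6, y=7), (x=5, y=8), (x=4, y=9), (x=3, y=10)
  Distance 9: (x=4, y=0), (x=5, y=1), (x=6, y=2), (x=6, y=8), (x=5, y=9), (x=4, y=10)
  Distance 10: (x=5, y=0), (x=6, y=1), (x=6, y=9), (x=5, y=10)
  Distance 11: (x=6, y=0), (x=6, y=10)
Total reachable: 77 (grid has 77 open cells total)

Answer: Reachable cells: 77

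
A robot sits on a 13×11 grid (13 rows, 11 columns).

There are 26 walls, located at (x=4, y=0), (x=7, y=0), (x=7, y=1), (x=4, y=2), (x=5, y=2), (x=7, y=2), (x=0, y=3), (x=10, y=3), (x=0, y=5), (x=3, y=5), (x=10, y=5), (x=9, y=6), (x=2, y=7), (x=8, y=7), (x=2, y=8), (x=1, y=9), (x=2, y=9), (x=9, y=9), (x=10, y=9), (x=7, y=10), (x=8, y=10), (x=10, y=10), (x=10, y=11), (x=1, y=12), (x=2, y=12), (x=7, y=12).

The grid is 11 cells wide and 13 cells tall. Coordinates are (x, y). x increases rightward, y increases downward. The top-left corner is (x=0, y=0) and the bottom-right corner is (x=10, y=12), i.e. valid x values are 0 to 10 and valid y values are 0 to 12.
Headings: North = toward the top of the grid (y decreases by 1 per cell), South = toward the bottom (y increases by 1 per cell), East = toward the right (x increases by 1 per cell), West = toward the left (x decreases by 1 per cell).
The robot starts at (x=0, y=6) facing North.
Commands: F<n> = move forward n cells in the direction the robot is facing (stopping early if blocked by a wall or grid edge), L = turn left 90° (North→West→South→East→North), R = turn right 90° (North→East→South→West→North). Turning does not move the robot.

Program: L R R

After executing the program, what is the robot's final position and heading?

Start: (x=0, y=6), facing North
  L: turn left, now facing West
  R: turn right, now facing North
  R: turn right, now facing East
Final: (x=0, y=6), facing East

Answer: Final position: (x=0, y=6), facing East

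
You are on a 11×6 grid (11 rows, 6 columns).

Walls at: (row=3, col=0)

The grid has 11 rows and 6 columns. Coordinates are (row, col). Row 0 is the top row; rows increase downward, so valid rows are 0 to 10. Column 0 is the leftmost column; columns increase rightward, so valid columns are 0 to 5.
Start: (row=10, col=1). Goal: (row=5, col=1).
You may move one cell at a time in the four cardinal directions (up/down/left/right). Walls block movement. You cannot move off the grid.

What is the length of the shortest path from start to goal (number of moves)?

BFS from (row=10, col=1) until reaching (row=5, col=1):
  Distance 0: (row=10, col=1)
  Distance 1: (row=9, col=1), (row=10, col=0), (row=10, col=2)
  Distance 2: (row=8, col=1), (row=9, col=0), (row=9, col=2), (row=10, col=3)
  Distance 3: (row=7, col=1), (row=8, col=0), (row=8, col=2), (row=9, col=3), (row=10, col=4)
  Distance 4: (row=6, col=1), (row=7, col=0), (row=7, col=2), (row=8, col=3), (row=9, col=4), (row=10, col=5)
  Distance 5: (row=5, col=1), (row=6, col=0), (row=6, col=2), (row=7, col=3), (row=8, col=4), (row=9, col=5)  <- goal reached here
One shortest path (5 moves): (row=10, col=1) -> (row=9, col=1) -> (row=8, col=1) -> (row=7, col=1) -> (row=6, col=1) -> (row=5, col=1)

Answer: Shortest path length: 5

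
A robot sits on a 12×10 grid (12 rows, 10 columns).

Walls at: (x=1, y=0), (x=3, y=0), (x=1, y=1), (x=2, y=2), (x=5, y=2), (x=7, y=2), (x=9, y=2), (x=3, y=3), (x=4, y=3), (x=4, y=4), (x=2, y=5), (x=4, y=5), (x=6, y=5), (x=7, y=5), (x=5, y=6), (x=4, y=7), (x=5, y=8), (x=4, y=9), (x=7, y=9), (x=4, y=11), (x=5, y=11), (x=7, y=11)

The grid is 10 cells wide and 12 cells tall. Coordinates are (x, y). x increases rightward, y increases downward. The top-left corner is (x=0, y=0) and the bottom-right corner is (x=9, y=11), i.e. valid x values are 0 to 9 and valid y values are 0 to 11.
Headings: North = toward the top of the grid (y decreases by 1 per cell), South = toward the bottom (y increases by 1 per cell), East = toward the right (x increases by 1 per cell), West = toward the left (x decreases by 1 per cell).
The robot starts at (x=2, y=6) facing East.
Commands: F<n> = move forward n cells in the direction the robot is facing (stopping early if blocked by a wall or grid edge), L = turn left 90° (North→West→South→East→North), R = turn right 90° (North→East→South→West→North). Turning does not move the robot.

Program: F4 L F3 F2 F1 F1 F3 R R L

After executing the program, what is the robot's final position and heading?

Answer: Final position: (x=4, y=6), facing East

Derivation:
Start: (x=2, y=6), facing East
  F4: move forward 2/4 (blocked), now at (x=4, y=6)
  L: turn left, now facing North
  F3: move forward 0/3 (blocked), now at (x=4, y=6)
  F2: move forward 0/2 (blocked), now at (x=4, y=6)
  F1: move forward 0/1 (blocked), now at (x=4, y=6)
  F1: move forward 0/1 (blocked), now at (x=4, y=6)
  F3: move forward 0/3 (blocked), now at (x=4, y=6)
  R: turn right, now facing East
  R: turn right, now facing South
  L: turn left, now facing East
Final: (x=4, y=6), facing East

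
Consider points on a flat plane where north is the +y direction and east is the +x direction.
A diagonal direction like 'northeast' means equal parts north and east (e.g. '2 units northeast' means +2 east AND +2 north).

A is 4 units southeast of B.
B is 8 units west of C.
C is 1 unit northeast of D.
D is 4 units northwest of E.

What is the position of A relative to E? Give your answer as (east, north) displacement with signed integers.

Answer: A is at (east=-7, north=1) relative to E.

Derivation:
Place E at the origin (east=0, north=0).
  D is 4 units northwest of E: delta (east=-4, north=+4); D at (east=-4, north=4).
  C is 1 unit northeast of D: delta (east=+1, north=+1); C at (east=-3, north=5).
  B is 8 units west of C: delta (east=-8, north=+0); B at (east=-11, north=5).
  A is 4 units southeast of B: delta (east=+4, north=-4); A at (east=-7, north=1).
Therefore A relative to E: (east=-7, north=1).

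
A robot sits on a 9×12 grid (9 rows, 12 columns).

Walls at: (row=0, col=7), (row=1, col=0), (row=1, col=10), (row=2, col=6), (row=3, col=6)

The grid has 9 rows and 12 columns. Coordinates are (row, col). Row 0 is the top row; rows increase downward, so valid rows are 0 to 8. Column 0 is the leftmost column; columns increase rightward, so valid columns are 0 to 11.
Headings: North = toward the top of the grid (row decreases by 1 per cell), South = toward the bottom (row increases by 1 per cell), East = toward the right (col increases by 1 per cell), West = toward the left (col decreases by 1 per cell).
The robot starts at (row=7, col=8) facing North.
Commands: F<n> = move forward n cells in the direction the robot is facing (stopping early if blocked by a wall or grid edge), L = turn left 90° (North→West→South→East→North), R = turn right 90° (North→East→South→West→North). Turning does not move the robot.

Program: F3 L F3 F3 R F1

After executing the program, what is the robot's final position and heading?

Answer: Final position: (row=3, col=2), facing North

Derivation:
Start: (row=7, col=8), facing North
  F3: move forward 3, now at (row=4, col=8)
  L: turn left, now facing West
  F3: move forward 3, now at (row=4, col=5)
  F3: move forward 3, now at (row=4, col=2)
  R: turn right, now facing North
  F1: move forward 1, now at (row=3, col=2)
Final: (row=3, col=2), facing North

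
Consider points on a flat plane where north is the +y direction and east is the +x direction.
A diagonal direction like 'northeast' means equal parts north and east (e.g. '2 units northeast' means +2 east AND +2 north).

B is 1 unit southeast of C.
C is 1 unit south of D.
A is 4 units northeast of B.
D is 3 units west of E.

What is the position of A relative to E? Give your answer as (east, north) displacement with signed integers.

Answer: A is at (east=2, north=2) relative to E.

Derivation:
Place E at the origin (east=0, north=0).
  D is 3 units west of E: delta (east=-3, north=+0); D at (east=-3, north=0).
  C is 1 unit south of D: delta (east=+0, north=-1); C at (east=-3, north=-1).
  B is 1 unit southeast of C: delta (east=+1, north=-1); B at (east=-2, north=-2).
  A is 4 units northeast of B: delta (east=+4, north=+4); A at (east=2, north=2).
Therefore A relative to E: (east=2, north=2).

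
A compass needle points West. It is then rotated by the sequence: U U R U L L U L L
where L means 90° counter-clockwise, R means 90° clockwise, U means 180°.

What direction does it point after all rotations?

Start: West
  U (U-turn (180°)) -> East
  U (U-turn (180°)) -> West
  R (right (90° clockwise)) -> North
  U (U-turn (180°)) -> South
  L (left (90° counter-clockwise)) -> East
  L (left (90° counter-clockwise)) -> North
  U (U-turn (180°)) -> South
  L (left (90° counter-clockwise)) -> East
  L (left (90° counter-clockwise)) -> North
Final: North

Answer: Final heading: North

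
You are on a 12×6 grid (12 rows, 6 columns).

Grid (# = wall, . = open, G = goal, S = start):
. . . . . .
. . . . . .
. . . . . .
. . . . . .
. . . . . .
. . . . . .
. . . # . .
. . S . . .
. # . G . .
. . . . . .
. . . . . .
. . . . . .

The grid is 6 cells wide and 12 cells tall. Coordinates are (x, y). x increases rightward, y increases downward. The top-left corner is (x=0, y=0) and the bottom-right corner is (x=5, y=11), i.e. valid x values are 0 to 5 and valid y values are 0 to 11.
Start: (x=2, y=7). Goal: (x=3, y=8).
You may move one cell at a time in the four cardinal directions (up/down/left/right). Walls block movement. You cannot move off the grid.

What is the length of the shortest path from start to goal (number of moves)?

Answer: Shortest path length: 2

Derivation:
BFS from (x=2, y=7) until reaching (x=3, y=8):
  Distance 0: (x=2, y=7)
  Distance 1: (x=2, y=6), (x=1, y=7), (x=3, y=7), (x=2, y=8)
  Distance 2: (x=2, y=5), (x=1, y=6), (x=0, y=7), (x=4, y=7), (x=3, y=8), (x=2, y=9)  <- goal reached here
One shortest path (2 moves): (x=2, y=7) -> (x=3, y=7) -> (x=3, y=8)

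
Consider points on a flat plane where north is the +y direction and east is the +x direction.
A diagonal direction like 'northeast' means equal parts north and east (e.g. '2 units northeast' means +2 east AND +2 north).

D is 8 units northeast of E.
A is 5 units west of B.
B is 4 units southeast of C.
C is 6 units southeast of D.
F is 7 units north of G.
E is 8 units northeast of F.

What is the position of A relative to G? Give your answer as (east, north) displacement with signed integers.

Answer: A is at (east=21, north=13) relative to G.

Derivation:
Place G at the origin (east=0, north=0).
  F is 7 units north of G: delta (east=+0, north=+7); F at (east=0, north=7).
  E is 8 units northeast of F: delta (east=+8, north=+8); E at (east=8, north=15).
  D is 8 units northeast of E: delta (east=+8, north=+8); D at (east=16, north=23).
  C is 6 units southeast of D: delta (east=+6, north=-6); C at (east=22, north=17).
  B is 4 units southeast of C: delta (east=+4, north=-4); B at (east=26, north=13).
  A is 5 units west of B: delta (east=-5, north=+0); A at (east=21, north=13).
Therefore A relative to G: (east=21, north=13).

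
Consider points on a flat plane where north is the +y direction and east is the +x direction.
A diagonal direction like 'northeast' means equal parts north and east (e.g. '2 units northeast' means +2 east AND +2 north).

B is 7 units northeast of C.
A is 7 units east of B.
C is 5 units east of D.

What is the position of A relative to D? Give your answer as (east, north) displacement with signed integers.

Answer: A is at (east=19, north=7) relative to D.

Derivation:
Place D at the origin (east=0, north=0).
  C is 5 units east of D: delta (east=+5, north=+0); C at (east=5, north=0).
  B is 7 units northeast of C: delta (east=+7, north=+7); B at (east=12, north=7).
  A is 7 units east of B: delta (east=+7, north=+0); A at (east=19, north=7).
Therefore A relative to D: (east=19, north=7).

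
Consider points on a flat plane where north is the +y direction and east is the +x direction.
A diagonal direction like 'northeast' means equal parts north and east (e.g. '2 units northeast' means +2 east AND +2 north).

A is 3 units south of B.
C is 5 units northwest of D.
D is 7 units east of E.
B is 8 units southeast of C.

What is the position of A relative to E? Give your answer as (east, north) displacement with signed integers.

Place E at the origin (east=0, north=0).
  D is 7 units east of E: delta (east=+7, north=+0); D at (east=7, north=0).
  C is 5 units northwest of D: delta (east=-5, north=+5); C at (east=2, north=5).
  B is 8 units southeast of C: delta (east=+8, north=-8); B at (east=10, north=-3).
  A is 3 units south of B: delta (east=+0, north=-3); A at (east=10, north=-6).
Therefore A relative to E: (east=10, north=-6).

Answer: A is at (east=10, north=-6) relative to E.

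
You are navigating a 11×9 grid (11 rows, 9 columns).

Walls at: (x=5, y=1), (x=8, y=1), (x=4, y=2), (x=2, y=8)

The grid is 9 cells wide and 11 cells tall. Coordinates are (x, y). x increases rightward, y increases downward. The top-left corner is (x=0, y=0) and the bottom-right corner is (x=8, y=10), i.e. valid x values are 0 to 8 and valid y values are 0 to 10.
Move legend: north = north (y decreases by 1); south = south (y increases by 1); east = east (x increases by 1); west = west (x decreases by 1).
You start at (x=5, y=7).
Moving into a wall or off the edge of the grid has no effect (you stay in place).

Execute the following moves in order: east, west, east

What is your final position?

Answer: Final position: (x=6, y=7)

Derivation:
Start: (x=5, y=7)
  east (east): (x=5, y=7) -> (x=6, y=7)
  west (west): (x=6, y=7) -> (x=5, y=7)
  east (east): (x=5, y=7) -> (x=6, y=7)
Final: (x=6, y=7)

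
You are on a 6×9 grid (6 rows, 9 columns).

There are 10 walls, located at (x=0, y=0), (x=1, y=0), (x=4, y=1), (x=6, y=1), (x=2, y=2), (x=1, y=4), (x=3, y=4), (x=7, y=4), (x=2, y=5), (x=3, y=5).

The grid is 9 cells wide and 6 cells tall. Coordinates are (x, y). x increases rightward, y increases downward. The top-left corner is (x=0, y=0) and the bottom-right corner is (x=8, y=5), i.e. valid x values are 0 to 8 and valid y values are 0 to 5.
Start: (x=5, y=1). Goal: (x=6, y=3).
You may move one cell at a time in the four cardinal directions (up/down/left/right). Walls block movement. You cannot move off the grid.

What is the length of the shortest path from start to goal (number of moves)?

BFS from (x=5, y=1) until reaching (x=6, y=3):
  Distance 0: (x=5, y=1)
  Distance 1: (x=5, y=0), (x=5, y=2)
  Distance 2: (x=4, y=0), (x=6, y=0), (x=4, y=2), (x=6, y=2), (x=5, y=3)
  Distance 3: (x=3, y=0), (x=7, y=0), (x=3, y=2), (x=7, y=2), (x=4, y=3), (x=6, y=3), (x=5, y=4)  <- goal reached here
One shortest path (3 moves): (x=5, y=1) -> (x=5, y=2) -> (x=6, y=2) -> (x=6, y=3)

Answer: Shortest path length: 3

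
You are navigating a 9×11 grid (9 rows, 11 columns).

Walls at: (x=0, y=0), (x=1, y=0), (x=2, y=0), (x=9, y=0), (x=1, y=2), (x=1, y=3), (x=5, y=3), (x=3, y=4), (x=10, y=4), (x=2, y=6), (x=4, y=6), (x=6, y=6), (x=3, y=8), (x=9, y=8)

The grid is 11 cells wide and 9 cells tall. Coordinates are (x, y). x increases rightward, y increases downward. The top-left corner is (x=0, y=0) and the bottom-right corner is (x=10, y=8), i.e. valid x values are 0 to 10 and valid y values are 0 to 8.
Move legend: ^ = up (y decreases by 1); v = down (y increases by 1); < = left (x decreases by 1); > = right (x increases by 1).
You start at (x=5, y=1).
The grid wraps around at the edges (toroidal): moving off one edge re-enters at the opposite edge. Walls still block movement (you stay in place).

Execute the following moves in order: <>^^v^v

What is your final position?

Start: (x=5, y=1)
  < (left): (x=5, y=1) -> (x=4, y=1)
  > (right): (x=4, y=1) -> (x=5, y=1)
  ^ (up): (x=5, y=1) -> (x=5, y=0)
  ^ (up): (x=5, y=0) -> (x=5, y=8)
  v (down): (x=5, y=8) -> (x=5, y=0)
  ^ (up): (x=5, y=0) -> (x=5, y=8)
  v (down): (x=5, y=8) -> (x=5, y=0)
Final: (x=5, y=0)

Answer: Final position: (x=5, y=0)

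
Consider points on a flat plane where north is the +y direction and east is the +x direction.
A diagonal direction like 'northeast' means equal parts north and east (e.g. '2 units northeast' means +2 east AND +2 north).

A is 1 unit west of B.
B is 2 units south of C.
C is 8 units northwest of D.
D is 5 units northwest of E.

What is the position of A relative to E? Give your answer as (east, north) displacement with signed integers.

Answer: A is at (east=-14, north=11) relative to E.

Derivation:
Place E at the origin (east=0, north=0).
  D is 5 units northwest of E: delta (east=-5, north=+5); D at (east=-5, north=5).
  C is 8 units northwest of D: delta (east=-8, north=+8); C at (east=-13, north=13).
  B is 2 units south of C: delta (east=+0, north=-2); B at (east=-13, north=11).
  A is 1 unit west of B: delta (east=-1, north=+0); A at (east=-14, north=11).
Therefore A relative to E: (east=-14, north=11).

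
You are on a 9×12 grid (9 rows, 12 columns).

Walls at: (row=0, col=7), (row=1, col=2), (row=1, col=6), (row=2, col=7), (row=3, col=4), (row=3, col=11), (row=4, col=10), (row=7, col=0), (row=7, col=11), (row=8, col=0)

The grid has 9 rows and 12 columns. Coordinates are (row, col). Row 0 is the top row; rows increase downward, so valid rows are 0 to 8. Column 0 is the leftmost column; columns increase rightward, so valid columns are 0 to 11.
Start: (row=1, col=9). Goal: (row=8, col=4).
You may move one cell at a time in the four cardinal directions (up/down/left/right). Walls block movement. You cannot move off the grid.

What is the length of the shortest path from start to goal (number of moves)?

BFS from (row=1, col=9) until reaching (row=8, col=4):
  Distance 0: (row=1, col=9)
  Distance 1: (row=0, col=9), (row=1, col=8), (row=1, col=10), (row=2, col=9)
  Distance 2: (row=0, col=8), (row=0, col=10), (row=1, col=7), (row=1, col=11), (row=2, col=8), (row=2, col=10), (row=3, col=9)
  Distance 3: (row=0, col=11), (row=2, col=11), (row=3, col=8), (row=3, col=10), (row=4, col=9)
  Distance 4: (row=3, col=7), (row=4, col=8), (row=5, col=9)
  Distance 5: (row=3, col=6), (row=4, col=7), (row=5, col=8), (row=5, col=10), (row=6, col=9)
  Distance 6: (row=2, col=6), (row=3, col=5), (row=4, col=6), (row=5, col=7), (row=5, col=11), (row=6, col=8), (row=6, col=10), (row=7, col=9)
  Distance 7: (row=2, col=5), (row=4, col=5), (row=4, col=11), (row=5, col=6), (row=6, col=7), (row=6, col=11), (row=7, col=8), (row=7, col=10), (row=8, col=9)
  Distance 8: (row=1, col=5), (row=2, col=4), (row=4, col=4), (row=5, col=5), (row=6, col=6), (row=7, col=7), (row=8, col=8), (row=8, col=10)
  Distance 9: (row=0, col=5), (row=1, col=4), (row=2, col=3), (row=4, col=3), (row=5, col=4), (row=6, col=5), (row=7, col=6), (row=8, col=7), (row=8, col=11)
  Distance 10: (row=0, col=4), (row=0, col=6), (row=1, col=3), (row=2, col=2), (row=3, col=3), (row=4, col=2), (row=5, col=3), (row=6, col=4), (row=7, col=5), (row=8, col=6)
  Distance 11: (row=0, col=3), (row=2, col=1), (row=3, col=2), (row=4, col=1), (row=5, col=2), (row=6, col=3), (row=7, col=4), (row=8, col=5)
  Distance 12: (row=0, col=2), (row=1, col=1), (row=2, col=0), (row=3, col=1), (row=4, col=0), (row=5, col=1), (row=6, col=2), (row=7, col=3), (row=8, col=4)  <- goal reached here
One shortest path (12 moves): (row=1, col=9) -> (row=1, col=8) -> (row=2, col=8) -> (row=3, col=8) -> (row=3, col=7) -> (row=3, col=6) -> (row=3, col=5) -> (row=4, col=5) -> (row=4, col=4) -> (row=5, col=4) -> (row=6, col=4) -> (row=7, col=4) -> (row=8, col=4)

Answer: Shortest path length: 12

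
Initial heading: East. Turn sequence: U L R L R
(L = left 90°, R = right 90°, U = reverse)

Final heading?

Start: East
  U (U-turn (180°)) -> West
  L (left (90° counter-clockwise)) -> South
  R (right (90° clockwise)) -> West
  L (left (90° counter-clockwise)) -> South
  R (right (90° clockwise)) -> West
Final: West

Answer: Final heading: West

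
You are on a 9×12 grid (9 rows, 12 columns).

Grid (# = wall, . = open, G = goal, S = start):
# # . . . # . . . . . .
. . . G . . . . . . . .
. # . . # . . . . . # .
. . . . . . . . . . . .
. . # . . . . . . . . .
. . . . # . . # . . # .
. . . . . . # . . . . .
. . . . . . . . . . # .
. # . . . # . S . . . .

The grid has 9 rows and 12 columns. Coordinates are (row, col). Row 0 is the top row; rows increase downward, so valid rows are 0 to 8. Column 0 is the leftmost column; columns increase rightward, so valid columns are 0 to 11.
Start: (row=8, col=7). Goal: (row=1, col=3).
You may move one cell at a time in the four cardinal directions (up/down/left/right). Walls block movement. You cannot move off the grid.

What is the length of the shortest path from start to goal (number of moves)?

Answer: Shortest path length: 11

Derivation:
BFS from (row=8, col=7) until reaching (row=1, col=3):
  Distance 0: (row=8, col=7)
  Distance 1: (row=7, col=7), (row=8, col=6), (row=8, col=8)
  Distance 2: (row=6, col=7), (row=7, col=6), (row=7, col=8), (row=8, col=9)
  Distance 3: (row=6, col=8), (row=7, col=5), (row=7, col=9), (row=8, col=10)
  Distance 4: (row=5, col=8), (row=6, col=5), (row=6, col=9), (row=7, col=4), (row=8, col=11)
  Distance 5: (row=4, col=8), (row=5, col=5), (row=5, col=9), (row=6, col=4), (row=6, col=10), (row=7, col=3), (row=7, col=11), (row=8, col=4)
  Distance 6: (row=3, col=8), (row=4, col=5), (row=4, col=7), (row=4, col=9), (row=5, col=6), (row=6, col=3), (row=6, col=11), (row=7, col=2), (row=8, col=3)
  Distance 7: (row=2, col=8), (row=3, col=5), (row=3, col=7), (row=3, col=9), (row=4, col=4), (row=4, col=6), (row=4, col=10), (row=5, col=3), (row=5, col=11), (row=6, col=2), (row=7, col=1), (row=8, col=2)
  Distance 8: (row=1, col=8), (row=2, col=5), (row=2, col=7), (row=2, col=9), (row=3, col=4), (row=3, col=6), (row=3, col=10), (row=4, col=3), (row=4, col=11), (row=5, col=2), (row=6, col=1), (row=7, col=0)
  Distance 9: (row=0, col=8), (row=1, col=5), (row=1, col=7), (row=1, col=9), (row=2, col=6), (row=3, col=3), (row=3, col=11), (row=5, col=1), (row=6, col=0), (row=8, col=0)
  Distance 10: (row=0, col=7), (row=0, col=9), (row=1, col=4), (row=1, col=6), (row=1, col=10), (row=2, col=3), (row=2, col=11), (row=3, col=2), (row=4, col=1), (row=5, col=0)
  Distance 11: (row=0, col=4), (row=0, col=6), (row=0, col=10), (row=1, col=3), (row=1, col=11), (row=2, col=2), (row=3, col=1), (row=4, col=0)  <- goal reached here
One shortest path (11 moves): (row=8, col=7) -> (row=8, col=6) -> (row=7, col=6) -> (row=7, col=5) -> (row=7, col=4) -> (row=7, col=3) -> (row=6, col=3) -> (row=5, col=3) -> (row=4, col=3) -> (row=3, col=3) -> (row=2, col=3) -> (row=1, col=3)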